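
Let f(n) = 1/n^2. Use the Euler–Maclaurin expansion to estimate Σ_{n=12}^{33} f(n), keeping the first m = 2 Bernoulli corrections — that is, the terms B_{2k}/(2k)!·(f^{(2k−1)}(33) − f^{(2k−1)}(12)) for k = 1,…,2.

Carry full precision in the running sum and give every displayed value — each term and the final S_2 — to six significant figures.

S_2 ≈ 0.0570533

The integral term ∫_12^33 1/x^2 dx = 0.0530303.
½[f(12) + f(33)] = ½[0.00694444 + 0.000918274] = 0.00393136.
So far: 0.0569617.
Correction k=1: B_{2}/2! · (f^{(1)}(33) − f^{(1)}(12)) = 1/12 · (-5.56529e-05 − (-0.00115741)) = 9.18129e-05.
Partial sum through k=1: 0.0570535.
Correction k=2: B_{4}/4! · (f^{(3)}(33) − f^{(3)}(12)) = −1/720 · (-6.13256e-07 − (-9.64506e-05)) = -1.33107e-07.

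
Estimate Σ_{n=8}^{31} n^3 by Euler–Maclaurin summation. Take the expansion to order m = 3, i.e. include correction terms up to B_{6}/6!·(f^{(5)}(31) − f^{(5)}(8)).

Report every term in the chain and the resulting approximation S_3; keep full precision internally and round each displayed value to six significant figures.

Integral: ∫_8^31 x^3 dx = 229856.
Endpoint term: (f(8) + f(31))/2 = (512.000 + 29791.0)/2 = 15151.5.
So far: 245008.
Correction k=1: B_{2}/2! · (f^{(1)}(31) − f^{(1)}(8)) = 1/12 · (2883.00 − 192.000) = 224.250.
Partial sum through k=1: 245232.
Correction k=2: B_{4}/4! · (f^{(3)}(31) − f^{(3)}(8)) = −1/720 · (6.00000 − 6.00000) = 0.00000.
Partial sum through k=2: 245232.
Correction k=3: B_{6}/6! · (f^{(5)}(31) − f^{(5)}(8)) = 1/30240 · (0.00000 − 0.00000) = 0.00000.

S_3 ≈ 245232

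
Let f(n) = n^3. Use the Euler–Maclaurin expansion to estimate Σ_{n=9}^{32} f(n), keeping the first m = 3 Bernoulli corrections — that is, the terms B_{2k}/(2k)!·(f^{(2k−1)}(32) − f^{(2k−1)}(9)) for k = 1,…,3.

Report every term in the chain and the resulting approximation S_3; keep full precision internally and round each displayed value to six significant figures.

S_3 ≈ 277488

The integral term ∫_9^32 x^3 dx = 260504.
Endpoint term: (f(9) + f(32))/2 = (729.000 + 32768.0)/2 = 16748.5.
So far: 277252.
Correction k=1: B_{2}/2! · (f^{(1)}(32) − f^{(1)}(9)) = 1/12 · (3072.00 − 243.000) = 235.750.
Partial sum through k=1: 277488.
Correction k=2: B_{4}/4! · (f^{(3)}(32) − f^{(3)}(9)) = −1/720 · (6.00000 − 6.00000) = 0.00000.
Partial sum through k=2: 277488.
Correction k=3: B_{6}/6! · (f^{(5)}(32) − f^{(5)}(9)) = 1/30240 · (0.00000 − 0.00000) = 0.00000.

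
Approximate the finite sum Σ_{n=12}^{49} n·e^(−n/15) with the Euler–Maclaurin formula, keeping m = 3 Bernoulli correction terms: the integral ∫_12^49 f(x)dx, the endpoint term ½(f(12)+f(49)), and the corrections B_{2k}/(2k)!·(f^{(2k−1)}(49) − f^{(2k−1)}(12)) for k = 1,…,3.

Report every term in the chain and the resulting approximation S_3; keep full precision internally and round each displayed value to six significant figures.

S_3 ≈ 148.986

Integral: ∫_12^49 x·e^(−x/15) dx = 145.370.
Boundary: ½(f(12) + f(49)) = ½(5.39195 + 1.86853) = 3.63024.
Running total after boundary: 149.000.
k=1: B_{2}/(2)! × [f^{(1)}(49) − f^{(1)}(12)] = 1/12 × (-0.0864355 − 0.0898658) = -0.0146918.
After k=1: 148.986.
k=2: B_{4}/(4)! × [f^{(3)}(49) − f^{(3)}(12)] = −1/720 × (-4.51951e-05 − 0.00439344) = 6.16477e-06.
After k=2: 148.986.
k=3: B_{6}/(6)! × [f^{(5)}(49) − f^{(5)}(12)] = 1/30240 × (1.30563e-06 − 3.72777e-05) = -1.18955e-09.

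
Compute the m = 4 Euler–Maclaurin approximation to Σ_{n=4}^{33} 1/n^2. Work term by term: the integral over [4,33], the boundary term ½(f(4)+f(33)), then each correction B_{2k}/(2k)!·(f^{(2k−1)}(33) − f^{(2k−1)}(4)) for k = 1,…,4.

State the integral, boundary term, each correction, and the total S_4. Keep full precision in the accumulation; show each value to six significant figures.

∫_4^33 1/x^2 dx evaluates to 0.219697.
Boundary: ½(f(4) + f(33)) = ½(0.0625000 + 0.000918274) = 0.0317091.
Running total after boundary: 0.251406.
k=1: B_{2}/(2)! × [f^{(1)}(33) − f^{(1)}(4)] = 1/12 × (-5.56529e-05 − (-0.0312500)) = 0.00259953.
After k=1: 0.254006.
k=2: B_{4}/(4)! × [f^{(3)}(33) − f^{(3)}(4)] = −1/720 × (-6.13256e-07 − (-0.0234375)) = -3.25512e-05.
After k=2: 0.253973.
k=3: B_{6}/(6)! × [f^{(5)}(33) − f^{(5)}(4)] = 1/30240 × (-1.68941e-08 − (-0.0439453)) = 1.45322e-06.
After k=3: 0.253975.
k=4: B_{8}/(8)! × [f^{(7)}(33) − f^{(7)}(4)] = −1/1209600 × (-8.68750e-10 − (-0.153809)) = -1.27157e-07.

S_4 ≈ 0.253974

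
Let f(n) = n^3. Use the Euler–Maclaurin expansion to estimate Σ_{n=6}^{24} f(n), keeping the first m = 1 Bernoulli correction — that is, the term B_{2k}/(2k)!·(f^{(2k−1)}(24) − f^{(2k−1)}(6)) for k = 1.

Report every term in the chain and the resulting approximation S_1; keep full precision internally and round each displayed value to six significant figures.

S_1 ≈ 89775.0

Integral: ∫_6^24 x^3 dx = 82620.0.
Endpoint term: (f(6) + f(24))/2 = (216.000 + 13824.0)/2 = 7020.00.
So far: 89640.0.
Order-1 term: 1/12 · (1728.00 − 108.000) = 135.000.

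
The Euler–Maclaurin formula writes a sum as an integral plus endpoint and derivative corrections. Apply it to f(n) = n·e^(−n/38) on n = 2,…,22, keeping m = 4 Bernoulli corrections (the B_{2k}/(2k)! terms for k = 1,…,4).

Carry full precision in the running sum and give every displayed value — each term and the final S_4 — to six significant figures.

S_4 ≈ 171.215

The integral term ∫_2^22 x·e^(−x/38) dx = 164.156.
½[f(2) + f(22)] = ½[1.89746 + 12.3307] = 7.11410.
So far: 171.270.
Correction k=1: B_{2}/2! · (f^{(1)}(22) − f^{(1)}(2)) = 1/12 · (0.235995 − 0.898796) = -0.0552334.
After k=1: 171.215.
Correction k=2: B_{4}/4! · (f^{(3)}(22) − f^{(3)}(2)) = −1/720 · (0.000939731 − 0.00193646) = 1.38435e-06.
After k=2: 171.215.
Correction k=3: B_{6}/6! · (f^{(5)}(22) − f^{(5)}(2)) = 1/30240 · (1.18839e-06 − 2.25104e-06) = -3.51405e-11.
After k=3: 171.215.
Correction k=4: B_{8}/8! · (f^{(7)}(22) − f^{(7)}(2)) = −1/1209600 · (1.19528e-09 − 2.18908e-09) = 8.21589e-16.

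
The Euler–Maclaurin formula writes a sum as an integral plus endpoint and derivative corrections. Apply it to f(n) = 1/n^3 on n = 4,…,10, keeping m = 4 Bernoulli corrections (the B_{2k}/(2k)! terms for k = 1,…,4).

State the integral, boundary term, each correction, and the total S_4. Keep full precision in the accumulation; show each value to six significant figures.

The integral term ∫_4^10 1/x^3 dx = 0.0262500.
Boundary: ½(f(4) + f(10)) = ½(0.0156250 + 0.00100000) = 0.00831250.
Running total after boundary: 0.0345625.
Order-1 term: 1/12 · (-0.000300000 − (-0.0117188)) = 0.000951563.
After k=1: 0.0355141.
Order-2 term: −1/720 · (-6.00000e-05 − (-0.0146484)) = -2.02617e-05.
After k=2: 0.0354938.
Order-3 term: 1/30240 · (-2.52000e-05 − (-0.0384521)) = 1.27073e-06.
After k=3: 0.0354951.
Order-4 term: −1/1209600 · (-1.81440e-05 − (-0.173035)) = -1.43036e-07.

S_4 ≈ 0.0354949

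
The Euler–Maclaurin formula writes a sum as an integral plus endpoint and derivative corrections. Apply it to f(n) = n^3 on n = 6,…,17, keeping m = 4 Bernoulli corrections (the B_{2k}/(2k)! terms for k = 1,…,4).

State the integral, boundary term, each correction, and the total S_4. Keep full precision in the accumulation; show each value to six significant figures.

S_4 ≈ 23184.0

∫_6^17 x^3 dx evaluates to 20556.2.
Endpoint term: (f(6) + f(17))/2 = (216.000 + 4913.00)/2 = 2564.50.
Integral + boundary = 23120.8.
Order-1 term: 1/12 · (867.000 − 108.000) = 63.2500.
Partial sum through k=1: 23184.0.
Order-2 term: −1/720 · (6.00000 − 6.00000) = 0.00000.
Partial sum through k=2: 23184.0.
Order-3 term: 1/30240 · (0.00000 − 0.00000) = 0.00000.
Partial sum through k=3: 23184.0.
Order-4 term: −1/1209600 · (0.00000 − 0.00000) = 0.00000.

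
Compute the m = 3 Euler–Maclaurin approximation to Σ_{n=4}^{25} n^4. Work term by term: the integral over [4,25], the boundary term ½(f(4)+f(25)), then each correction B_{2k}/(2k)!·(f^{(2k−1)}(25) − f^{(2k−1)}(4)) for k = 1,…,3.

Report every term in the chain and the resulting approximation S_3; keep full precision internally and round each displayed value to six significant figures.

Integral: ∫_4^25 x^4 dx = 1.95292e+06.
½[f(4) + f(25)] = ½[256.000 + 390625] = 195440.
Running total after boundary: 2.14836e+06.
Correction k=1: B_{2}/2! · (f^{(1)}(25) − f^{(1)}(4)) = 1/12 · (62500.0 − 256.000) = 5187.00.
After k=1: 2.15355e+06.
Correction k=2: B_{4}/4! · (f^{(3)}(25) − f^{(3)}(4)) = −1/720 · (600.000 − 96.0000) = -0.700000.
After k=2: 2.15355e+06.
Correction k=3: B_{6}/6! · (f^{(5)}(25) − f^{(5)}(4)) = 1/30240 · (0.00000 − 0.00000) = 0.00000.

S_3 ≈ 2.15355e+06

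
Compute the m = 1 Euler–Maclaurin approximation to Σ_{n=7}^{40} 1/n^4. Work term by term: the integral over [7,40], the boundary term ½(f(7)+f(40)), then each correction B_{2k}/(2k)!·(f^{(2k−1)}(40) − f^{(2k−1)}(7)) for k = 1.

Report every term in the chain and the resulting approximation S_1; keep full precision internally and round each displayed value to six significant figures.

Integral: ∫_7^40 1/x^4 dx = 0.000966609.
Endpoint term: (f(7) + f(40))/2 = (0.000416493 + 3.90625e-07)/2 = 0.000208442.
Running total after boundary: 0.00117505.
Correction k=1: B_{2}/2! · (f^{(1)}(40) − f^{(1)}(7)) = 1/12 · (-3.90625e-08 − (-0.000237996)) = 1.98298e-05.

S_1 ≈ 0.00119488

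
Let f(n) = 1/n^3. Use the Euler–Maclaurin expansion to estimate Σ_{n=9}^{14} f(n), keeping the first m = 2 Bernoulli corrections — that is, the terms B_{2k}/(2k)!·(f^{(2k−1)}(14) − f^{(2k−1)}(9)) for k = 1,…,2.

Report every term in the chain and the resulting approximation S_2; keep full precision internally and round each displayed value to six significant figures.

∫_9^14 1/x^3 dx evaluates to 0.00362182.
Endpoint term: (f(9) + f(14))/2 = (0.00137174 + 0.000364431)/2 = 0.000868087.
Integral + boundary = 0.00448991.
k=1: B_{2}/(2)! × [f^{(1)}(14) − f^{(1)}(9)] = 1/12 × (-7.80925e-05 − (-0.000457247)) = 3.15962e-05.
Partial sum through k=1: 0.00452150.
k=2: B_{4}/(4)! × [f^{(3)}(14) − f^{(3)}(9)] = −1/720 × (-7.96862e-06 − (-0.000112901)) = -1.45739e-07.

S_2 ≈ 0.00452136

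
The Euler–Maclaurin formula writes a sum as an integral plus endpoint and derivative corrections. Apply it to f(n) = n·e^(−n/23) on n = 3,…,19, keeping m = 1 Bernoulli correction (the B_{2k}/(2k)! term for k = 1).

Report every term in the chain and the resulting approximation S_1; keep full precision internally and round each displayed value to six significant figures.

Integral: ∫_3^19 x·e^(−x/23) dx = 101.998.
Endpoint term: (f(3) + f(19))/2 = (2.63314 + 8.31742)/2 = 5.47528.
Running total after boundary: 107.473.
k=1: B_{2}/(2)! × [f^{(1)}(19) − f^{(1)}(3)] = 1/12 × (0.0761320 − 0.763229) = -0.0572581.

S_1 ≈ 107.416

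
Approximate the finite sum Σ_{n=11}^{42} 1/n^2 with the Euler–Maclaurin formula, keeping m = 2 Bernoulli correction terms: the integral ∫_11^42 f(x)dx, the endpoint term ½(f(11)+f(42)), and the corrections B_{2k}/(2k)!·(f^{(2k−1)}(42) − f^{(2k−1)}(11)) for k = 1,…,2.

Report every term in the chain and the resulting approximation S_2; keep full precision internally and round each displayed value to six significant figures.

S_2 ≈ 0.0716380

The integral term ∫_11^42 1/x^2 dx = 0.0670996.
½[f(11) + f(42)] = ½[0.00826446 + 0.000566893] = 0.00441568.
So far: 0.0715152.
Correction k=1: B_{2}/2! · (f^{(1)}(42) − f^{(1)}(11)) = 1/12 · (-2.69949e-05 − (-0.00150263)) = 0.000122970.
After k=1: 0.0716382.
Correction k=2: B_{4}/4! · (f^{(3)}(42) − f^{(3)}(11)) = −1/720 · (-1.83639e-07 − (-0.000149021)) = -2.06719e-07.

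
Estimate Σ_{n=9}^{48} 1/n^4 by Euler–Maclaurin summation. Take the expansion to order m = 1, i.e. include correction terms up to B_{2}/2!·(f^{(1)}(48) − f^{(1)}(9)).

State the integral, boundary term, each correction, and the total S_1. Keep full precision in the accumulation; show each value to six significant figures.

∫_9^48 1/x^4 dx evaluates to 0.000454233.
Endpoint term: (f(9) + f(48))/2 = (0.000152416 + 1.88380e-07)/2 = 7.63021e-05.
Running total after boundary: 0.000530535.
Order-1 term: 1/12 · (-1.56983e-08 − (-6.77404e-05)) = 5.64372e-06.

S_1 ≈ 0.000536179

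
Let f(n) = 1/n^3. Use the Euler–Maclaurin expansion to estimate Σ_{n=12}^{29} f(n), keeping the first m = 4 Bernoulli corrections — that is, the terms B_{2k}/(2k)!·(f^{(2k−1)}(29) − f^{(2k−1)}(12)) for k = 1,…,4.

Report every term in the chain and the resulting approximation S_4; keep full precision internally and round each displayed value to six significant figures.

The integral term ∫_12^29 1/x^3 dx = 0.00287769.
½[f(12) + f(29)] = ½[0.000578704 + 4.10021e-05] = 0.000309853.
Integral + boundary = 0.00318754.
Order-1 term: 1/12 · (-4.24160e-06 − (-0.000144676)) = 1.17029e-05.
After k=1: 0.00319925.
Order-2 term: −1/720 · (-1.00870e-07 − (-2.00939e-05)) = -2.77681e-08.
After k=2: 0.00319922.
Order-3 term: 1/30240 · (-5.03752e-09 − (-5.86071e-06)) = 1.93640e-10.
After k=3: 0.00319922.
Order-4 term: −1/1209600 · (-4.31274e-10 − (-2.93036e-06)) = -2.42223e-12.

S_4 ≈ 0.00319922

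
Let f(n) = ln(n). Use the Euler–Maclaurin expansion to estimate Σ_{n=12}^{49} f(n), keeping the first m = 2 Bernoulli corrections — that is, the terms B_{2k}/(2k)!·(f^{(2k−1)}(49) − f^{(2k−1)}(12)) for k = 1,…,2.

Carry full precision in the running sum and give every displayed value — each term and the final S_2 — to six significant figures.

∫_12^49 ln(x) dx evaluates to 123.880.
Boundary: ½(f(12) + f(49)) = ½(2.48491 + 3.89182) = 3.18836.
Running total after boundary: 127.069.
Order-1 term: 1/12 · (0.0204082 − 0.0833333) = -0.00524376.
Running total after k=1: 127.063.
Order-2 term: −1/720 · (1.69997e-05 − 0.00115741) = 1.58390e-06.

S_2 ≈ 127.063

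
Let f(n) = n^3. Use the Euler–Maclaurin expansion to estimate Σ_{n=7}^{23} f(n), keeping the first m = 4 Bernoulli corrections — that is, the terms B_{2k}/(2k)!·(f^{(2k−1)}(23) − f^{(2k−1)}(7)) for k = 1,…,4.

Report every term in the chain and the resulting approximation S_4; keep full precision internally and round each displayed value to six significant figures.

∫_7^23 x^3 dx evaluates to 69360.0.
Boundary: ½(f(7) + f(23)) = ½(343.000 + 12167.0) = 6255.00.
Running total after boundary: 75615.0.
Correction k=1: B_{2}/2! · (f^{(1)}(23) − f^{(1)}(7)) = 1/12 · (1587.00 − 147.000) = 120.000.
Partial sum through k=1: 75735.0.
Correction k=2: B_{4}/4! · (f^{(3)}(23) − f^{(3)}(7)) = −1/720 · (6.00000 − 6.00000) = 0.00000.
Partial sum through k=2: 75735.0.
Correction k=3: B_{6}/6! · (f^{(5)}(23) − f^{(5)}(7)) = 1/30240 · (0.00000 − 0.00000) = 0.00000.
Partial sum through k=3: 75735.0.
Correction k=4: B_{8}/8! · (f^{(7)}(23) − f^{(7)}(7)) = −1/1209600 · (0.00000 − 0.00000) = 0.00000.

S_4 ≈ 75735.0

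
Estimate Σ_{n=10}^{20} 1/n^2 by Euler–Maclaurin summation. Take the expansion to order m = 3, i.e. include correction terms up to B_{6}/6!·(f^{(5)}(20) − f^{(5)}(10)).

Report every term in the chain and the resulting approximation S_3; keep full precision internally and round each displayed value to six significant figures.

The integral term ∫_10^20 1/x^2 dx = 0.0500000.
Boundary: ½(f(10) + f(20)) = ½(0.0100000 + 0.00250000) = 0.00625000.
So far: 0.0562500.
k=1: B_{2}/(2)! × [f^{(1)}(20) − f^{(1)}(10)] = 1/12 × (-0.000250000 − (-0.00200000)) = 0.000145833.
Running total after k=1: 0.0563958.
k=2: B_{4}/(4)! × [f^{(3)}(20) − f^{(3)}(10)] = −1/720 × (-7.50000e-06 − (-0.000240000)) = -3.22917e-07.
Running total after k=2: 0.0563955.
k=3: B_{6}/(6)! × [f^{(5)}(20) − f^{(5)}(10)] = 1/30240 × (-5.62500e-07 − (-7.20000e-05)) = 2.36235e-09.

S_3 ≈ 0.0563955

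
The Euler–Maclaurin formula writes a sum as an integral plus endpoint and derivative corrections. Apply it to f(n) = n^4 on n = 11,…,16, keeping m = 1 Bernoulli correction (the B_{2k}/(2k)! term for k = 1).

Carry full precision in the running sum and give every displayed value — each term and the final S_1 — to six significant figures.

∫_11^16 x^4 dx evaluates to 177505.
Endpoint term: (f(11) + f(16))/2 = (14641.0 + 65536.0)/2 = 40088.5.
Running total after boundary: 217594.
Order-1 term: 1/12 · (16384.0 − 5324.00) = 921.667.

S_1 ≈ 218515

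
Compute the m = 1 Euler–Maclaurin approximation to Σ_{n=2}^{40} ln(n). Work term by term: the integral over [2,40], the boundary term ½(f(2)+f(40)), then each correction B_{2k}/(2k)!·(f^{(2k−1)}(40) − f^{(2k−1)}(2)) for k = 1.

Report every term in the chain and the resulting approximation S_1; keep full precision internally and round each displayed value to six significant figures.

S_1 ≈ 110.320

Integral: ∫_2^40 ln(x) dx = 108.169.
Boundary: ½(f(2) + f(40)) = ½(0.693147 + 3.68888) = 2.19101.
Running total after boundary: 110.360.
k=1: B_{2}/(2)! × [f^{(1)}(40) − f^{(1)}(2)] = 1/12 × (0.0250000 − 0.500000) = -0.0395833.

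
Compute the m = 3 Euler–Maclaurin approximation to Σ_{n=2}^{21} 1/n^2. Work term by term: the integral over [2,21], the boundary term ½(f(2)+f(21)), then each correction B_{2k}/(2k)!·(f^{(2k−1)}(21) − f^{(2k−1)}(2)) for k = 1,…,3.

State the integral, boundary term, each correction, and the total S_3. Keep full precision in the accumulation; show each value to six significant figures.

The integral term ∫_2^21 1/x^2 dx = 0.452381.
Boundary: ½(f(2) + f(21)) = ½(0.250000 + 0.00226757) = 0.126134.
Running total after boundary: 0.578515.
k=1: B_{2}/(2)! × [f^{(1)}(21) − f^{(1)}(2)] = 1/12 × (-0.000215959 − (-0.250000)) = 0.0208153.
Running total after k=1: 0.599330.
k=2: B_{4}/(4)! × [f^{(3)}(21) − f^{(3)}(2)] = −1/720 × (-5.87645e-06 − (-0.750000)) = -0.00104166.
Running total after k=2: 0.598288.
k=3: B_{6}/(6)! × [f^{(5)}(21) − f^{(5)}(2)] = 1/30240 × (-3.99758e-07 − (-5.62500)) = 0.000186012.

S_3 ≈ 0.598474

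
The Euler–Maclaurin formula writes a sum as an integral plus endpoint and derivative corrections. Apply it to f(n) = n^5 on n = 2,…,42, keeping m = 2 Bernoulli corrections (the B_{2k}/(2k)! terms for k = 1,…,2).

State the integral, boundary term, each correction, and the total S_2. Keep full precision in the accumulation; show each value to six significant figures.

The integral term ∫_2^42 x^5 dx = 9.14839e+08.
Endpoint term: (f(2) + f(42))/2 = (32.0000 + 1.30691e+08)/2 = 6.53456e+07.
So far: 9.80184e+08.
Correction k=1: B_{2}/2! · (f^{(1)}(42) − f^{(1)}(2)) = 1/12 · (1.55585e+07 − 80.0000) = 1.29653e+06.
After k=1: 9.81481e+08.
Correction k=2: B_{4}/4! · (f^{(3)}(42) − f^{(3)}(2)) = −1/720 · (105840 − 240.000) = -146.667.

S_2 ≈ 9.81481e+08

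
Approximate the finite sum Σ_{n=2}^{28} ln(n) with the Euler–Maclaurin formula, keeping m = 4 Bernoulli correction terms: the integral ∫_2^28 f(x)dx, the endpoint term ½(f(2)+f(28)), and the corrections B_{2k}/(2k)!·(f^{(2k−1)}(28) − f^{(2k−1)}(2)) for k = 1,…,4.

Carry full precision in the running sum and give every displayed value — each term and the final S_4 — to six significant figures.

The integral term ∫_2^28 ln(x) dx = 65.9154.
½[f(2) + f(28)] = ½[0.693147 + 3.33220] = 2.01268.
Running total after boundary: 67.9281.
k=1: B_{2}/(2)! × [f^{(1)}(28) − f^{(1)}(2)] = 1/12 × (0.0357143 − 0.500000) = -0.0386905.
Running total after k=1: 67.8894.
k=2: B_{4}/(4)! × [f^{(3)}(28) − f^{(3)}(2)] = −1/720 × (9.11079e-05 − 0.250000) = 0.000347096.
Running total after k=2: 67.8898.
k=3: B_{6}/(6)! × [f^{(5)}(28) − f^{(5)}(2)] = 1/30240 × (1.39451e-06 − 0.750000) = -2.48015e-05.
Running total after k=3: 67.8897.
k=4: B_{8}/(8)! × [f^{(7)}(28) − f^{(7)}(2)] = −1/1209600 × (5.33613e-08 − 5.62500) = 4.65030e-06.

S_4 ≈ 67.8897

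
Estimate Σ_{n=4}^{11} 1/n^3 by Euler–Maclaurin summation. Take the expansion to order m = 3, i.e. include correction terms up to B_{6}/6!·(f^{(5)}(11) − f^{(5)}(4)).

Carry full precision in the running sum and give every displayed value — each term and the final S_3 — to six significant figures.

The integral term ∫_4^11 1/x^3 dx = 0.0271178.
½[f(4) + f(11)] = ½[0.0156250 + 0.000751315] = 0.00818816.
Running total after boundary: 0.0353059.
k=1: B_{2}/(2)! × [f^{(1)}(11) − f^{(1)}(4)] = 1/12 × (-0.000204904 − (-0.0117188)) = 0.000959487.
After k=1: 0.0362654.
k=2: B_{4}/(4)! × [f^{(3)}(11) − f^{(3)}(4)] = −1/720 × (-3.38684e-05 − (-0.0146484)) = -2.02980e-05.
After k=2: 0.0362451.
k=3: B_{6}/(6)! × [f^{(5)}(11) − f^{(5)}(4)] = 1/30240 × (-1.17560e-05 − (-0.0384521)) = 1.27118e-06.

S_3 ≈ 0.0362464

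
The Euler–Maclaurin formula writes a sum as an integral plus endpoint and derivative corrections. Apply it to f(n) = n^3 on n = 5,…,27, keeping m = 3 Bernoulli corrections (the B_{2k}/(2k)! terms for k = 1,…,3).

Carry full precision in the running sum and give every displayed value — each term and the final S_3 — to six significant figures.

S_3 ≈ 142784

The integral term ∫_5^27 x^3 dx = 132704.
½[f(5) + f(27)] = ½[125.000 + 19683.0] = 9904.00.
Running total after boundary: 142608.
Correction k=1: B_{2}/2! · (f^{(1)}(27) − f^{(1)}(5)) = 1/12 · (2187.00 − 75.0000) = 176.000.
After k=1: 142784.
Correction k=2: B_{4}/4! · (f^{(3)}(27) − f^{(3)}(5)) = −1/720 · (6.00000 − 6.00000) = 0.00000.
After k=2: 142784.
Correction k=3: B_{6}/6! · (f^{(5)}(27) − f^{(5)}(5)) = 1/30240 · (0.00000 − 0.00000) = 0.00000.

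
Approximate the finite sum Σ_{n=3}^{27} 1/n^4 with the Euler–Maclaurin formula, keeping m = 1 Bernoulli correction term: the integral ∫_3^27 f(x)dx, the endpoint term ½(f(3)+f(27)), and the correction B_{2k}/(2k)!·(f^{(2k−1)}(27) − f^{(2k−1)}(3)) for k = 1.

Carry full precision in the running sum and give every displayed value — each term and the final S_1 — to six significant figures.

S_1 ≈ 0.0198742

The integral term ∫_3^27 1/x^4 dx = 0.0123287.
Boundary: ½(f(3) + f(27)) = ½(0.0123457 + 1.88168e-06) = 0.00617378.
Running total after boundary: 0.0185025.
Order-1 term: 1/12 · (-2.78767e-07 − (-0.0164609)) = 0.00137172.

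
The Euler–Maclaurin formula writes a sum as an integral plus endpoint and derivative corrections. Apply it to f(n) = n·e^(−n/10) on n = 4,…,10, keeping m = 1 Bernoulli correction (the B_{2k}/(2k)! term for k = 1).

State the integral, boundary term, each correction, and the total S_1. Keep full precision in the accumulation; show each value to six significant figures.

The integral term ∫_4^10 x·e^(−x/10) dx = 20.2689.
Endpoint term: (f(4) + f(10))/2 = (2.68128 + 3.67879)/2 = 3.18004.
Running total after boundary: 23.4490.
Order-1 term: 1/12 · (0.00000 − 0.402192) = -0.0335160.

S_1 ≈ 23.4154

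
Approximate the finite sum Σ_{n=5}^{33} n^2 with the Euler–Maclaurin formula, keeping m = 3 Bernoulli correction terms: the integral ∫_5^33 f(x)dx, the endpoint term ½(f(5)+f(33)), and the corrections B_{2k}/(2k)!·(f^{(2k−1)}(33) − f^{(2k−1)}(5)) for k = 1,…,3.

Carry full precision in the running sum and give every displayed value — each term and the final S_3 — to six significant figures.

Integral: ∫_5^33 x^2 dx = 11937.3.
½[f(5) + f(33)] = ½[25.0000 + 1089.00] = 557.000.
Integral + boundary = 12494.3.
Correction k=1: B_{2}/2! · (f^{(1)}(33) − f^{(1)}(5)) = 1/12 · (66.0000 − 10.0000) = 4.66667.
Running total after k=1: 12499.0.
Correction k=2: B_{4}/4! · (f^{(3)}(33) − f^{(3)}(5)) = −1/720 · (0.00000 − 0.00000) = 0.00000.
Running total after k=2: 12499.0.
Correction k=3: B_{6}/6! · (f^{(5)}(33) − f^{(5)}(5)) = 1/30240 · (0.00000 − 0.00000) = 0.00000.

S_3 ≈ 12499.0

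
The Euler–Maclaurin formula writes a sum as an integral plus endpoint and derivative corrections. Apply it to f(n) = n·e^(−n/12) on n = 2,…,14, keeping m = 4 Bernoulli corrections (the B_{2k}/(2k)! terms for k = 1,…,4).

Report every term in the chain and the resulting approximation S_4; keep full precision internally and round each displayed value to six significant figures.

The integral term ∫_2^14 x·e^(−x/12) dx = 45.0511.
Boundary: ½(f(2) + f(14)) = ½(1.69296 + 4.35965) = 3.02630.
Integral + boundary = 48.0774.
Order-1 term: 1/12 · (-0.0519005 − 0.705401) = -0.0631085.
Running total after k=1: 48.0143.
Order-2 term: −1/720 · (0.00396462 − 0.0166553) = 1.76260e-05.
Running total after k=2: 48.0143.
Order-3 term: 1/30240 · (5.75671e-05 − 0.000197306) = -4.62098e-09.
Running total after k=3: 48.0143.
Order-4 term: −1/1209600 · (6.08348e-07 − 1.93715e-06) = 1.09854e-12.

S_4 ≈ 48.0143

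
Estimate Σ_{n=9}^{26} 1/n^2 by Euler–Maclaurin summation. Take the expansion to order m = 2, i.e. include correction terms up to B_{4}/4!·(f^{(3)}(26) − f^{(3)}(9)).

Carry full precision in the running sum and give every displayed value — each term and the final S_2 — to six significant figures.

S_2 ≈ 0.0797806

Integral: ∫_9^26 1/x^2 dx = 0.0726496.
Boundary: ½(f(9) + f(26)) = ½(0.0123457 + 0.00147929) = 0.00691248.
Integral + boundary = 0.0795621.
Correction k=1: B_{2}/2! · (f^{(1)}(26) − f^{(1)}(9)) = 1/12 · (-0.000113792 − (-0.00274348)) = 0.000219141.
Running total after k=1: 0.0797812.
Correction k=2: B_{4}/4! · (f^{(3)}(26) − f^{(3)}(9)) = −1/720 · (-2.01997e-06 − (-0.000406442)) = -5.61697e-07.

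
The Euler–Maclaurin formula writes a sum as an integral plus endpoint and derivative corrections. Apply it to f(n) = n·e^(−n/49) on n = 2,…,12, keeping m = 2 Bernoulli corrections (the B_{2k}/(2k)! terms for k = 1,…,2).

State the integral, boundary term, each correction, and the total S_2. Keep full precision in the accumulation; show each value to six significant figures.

S_2 ≈ 64.9402

Integral: ∫_2^12 x·e^(−x/49) dx = 59.3110.
½[f(2) + f(12)] = ½[1.92001 + 9.39341] = 5.65671.
Running total after boundary: 64.9677.
k=1: B_{2}/(2)! × [f^{(1)}(12) − f^{(1)}(2)] = 1/12 × (0.591082 − 0.920822) = -0.0274783.
After k=1: 64.9402.
k=2: B_{4}/(4)! × [f^{(3)}(12) − f^{(3)}(2)] = −1/720 × (0.000898230 − 0.00118319) = 3.95773e-07.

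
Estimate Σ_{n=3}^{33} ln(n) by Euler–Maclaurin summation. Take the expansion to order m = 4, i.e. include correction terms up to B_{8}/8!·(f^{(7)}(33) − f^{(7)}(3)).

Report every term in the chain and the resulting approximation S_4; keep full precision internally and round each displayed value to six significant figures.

∫_3^33 ln(x) dx evaluates to 82.0889.
Boundary: ½(f(3) + f(33)) = ½(1.09861 + 3.49651) = 2.29756.
Running total after boundary: 84.3865.
Correction k=1: B_{2}/2! · (f^{(1)}(33) − f^{(1)}(3)) = 1/12 · (0.0303030 − 0.333333) = -0.0252525.
After k=1: 84.3612.
Correction k=2: B_{4}/4! · (f^{(3)}(33) − f^{(3)}(3)) = −1/720 · (5.56529e-05 − 0.0740741) = 0.000102803.
After k=2: 84.3613.
Correction k=3: B_{6}/6! · (f^{(5)}(33) − f^{(5)}(3)) = 1/30240 · (6.13256e-07 − 0.0987654) = -3.26603e-06.
After k=3: 84.3613.
Correction k=4: B_{8}/8! · (f^{(7)}(33) − f^{(7)}(3)) = −1/1209600 · (1.68941e-08 − 0.329218) = 2.72171e-07.

S_4 ≈ 84.3613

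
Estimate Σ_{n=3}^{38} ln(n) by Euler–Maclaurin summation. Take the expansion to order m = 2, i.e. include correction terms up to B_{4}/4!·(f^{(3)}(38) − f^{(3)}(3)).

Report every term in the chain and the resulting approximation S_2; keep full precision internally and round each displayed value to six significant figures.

S_2 ≈ 102.275

Integral: ∫_3^38 ln(x) dx = 99.9324.
Boundary: ½(f(3) + f(38)) = ½(1.09861 + 3.63759) = 2.36810.
Integral + boundary = 102.301.
Correction k=1: B_{2}/2! · (f^{(1)}(38) − f^{(1)}(3)) = 1/12 · (0.0263158 − 0.333333) = -0.0255848.
After k=1: 102.275.
Correction k=2: B_{4}/4! · (f^{(3)}(38) − f^{(3)}(3)) = −1/720 · (3.64485e-05 − 0.0740741) = 0.000102830.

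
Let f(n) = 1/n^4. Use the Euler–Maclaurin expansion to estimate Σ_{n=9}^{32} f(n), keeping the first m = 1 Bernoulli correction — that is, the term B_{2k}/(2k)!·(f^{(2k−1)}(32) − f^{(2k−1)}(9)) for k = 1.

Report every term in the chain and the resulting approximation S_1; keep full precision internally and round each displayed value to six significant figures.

The integral term ∫_9^32 1/x^4 dx = 0.000447075.
Endpoint term: (f(9) + f(32))/2 = (0.000152416 + 9.53674e-07)/2 = 7.66847e-05.
Running total after boundary: 0.000523760.
Order-1 term: 1/12 · (-1.19209e-07 − (-6.77404e-05)) = 5.63510e-06.

S_1 ≈ 0.000529395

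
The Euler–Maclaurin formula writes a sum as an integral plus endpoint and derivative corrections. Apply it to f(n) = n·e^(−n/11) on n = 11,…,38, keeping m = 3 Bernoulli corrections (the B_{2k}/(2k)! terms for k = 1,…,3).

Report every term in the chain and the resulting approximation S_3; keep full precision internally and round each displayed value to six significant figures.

S_3 ≈ 74.6108

∫_11^38 x·e^(−x/11) dx evaluates to 71.9935.
Endpoint term: (f(11) + f(38))/2 = (4.04667 + 1.20086)/2 = 2.62377.
Running total after boundary: 74.6173.
Order-1 term: 1/12 · (-0.0775677 − 0.00000) = -0.00646398.
Partial sum through k=1: 74.6108.
Order-2 term: −1/720 · (-0.000118714 − 0.00608065) = 8.61023e-06.
Partial sum through k=2: 74.6108.
Order-3 term: 1/30240 · (3.33577e-06 − 0.000100507) = -3.21332e-09.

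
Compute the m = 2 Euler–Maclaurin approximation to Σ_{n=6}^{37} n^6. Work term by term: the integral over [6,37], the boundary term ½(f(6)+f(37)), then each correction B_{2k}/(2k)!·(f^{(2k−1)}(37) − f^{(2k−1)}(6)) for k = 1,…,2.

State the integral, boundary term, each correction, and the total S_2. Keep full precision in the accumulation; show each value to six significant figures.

Integral: ∫_6^37 x^6 dx = 1.35617e+10.
Endpoint term: (f(6) + f(37))/2 = (46656.0 + 2.56573e+09)/2 = 1.28289e+09.
Running total after boundary: 1.48445e+10.
k=1: B_{2}/(2)! × [f^{(1)}(37) − f^{(1)}(6)] = 1/12 × (4.16064e+08 − 46656.0) = 3.46681e+07.
Partial sum through k=1: 1.48792e+10.
k=2: B_{4}/(4)! × [f^{(3)}(37) − f^{(3)}(6)] = −1/720 × (6.07836e+06 − 25920.0) = -8406.17.

S_2 ≈ 1.48792e+10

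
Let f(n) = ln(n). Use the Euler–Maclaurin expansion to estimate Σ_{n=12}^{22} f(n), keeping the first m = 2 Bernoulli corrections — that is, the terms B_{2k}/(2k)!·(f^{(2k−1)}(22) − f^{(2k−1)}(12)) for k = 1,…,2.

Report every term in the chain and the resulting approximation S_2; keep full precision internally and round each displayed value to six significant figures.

S_2 ≈ 30.9689

Integral: ∫_12^22 ln(x) dx = 28.1841.
½[f(12) + f(22)] = ½[2.48491 + 3.09104] = 2.78797.
So far: 30.9720.
k=1: B_{2}/(2)! × [f^{(1)}(22) − f^{(1)}(12)] = 1/12 × (0.0454545 − 0.0833333) = -0.00315657.
Running total after k=1: 30.9689.
k=2: B_{4}/(4)! × [f^{(3)}(22) − f^{(3)}(12)] = −1/720 × (0.000187829 − 0.00115741) = 1.34664e-06.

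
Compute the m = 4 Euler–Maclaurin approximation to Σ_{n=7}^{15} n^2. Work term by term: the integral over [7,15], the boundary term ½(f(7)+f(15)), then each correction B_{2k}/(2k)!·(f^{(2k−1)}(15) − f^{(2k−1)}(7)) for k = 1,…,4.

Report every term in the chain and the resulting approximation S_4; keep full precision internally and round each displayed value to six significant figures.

S_4 ≈ 1149.00

Integral: ∫_7^15 x^2 dx = 1010.67.
Endpoint term: (f(7) + f(15))/2 = (49.0000 + 225.000)/2 = 137.000.
So far: 1147.67.
k=1: B_{2}/(2)! × [f^{(1)}(15) − f^{(1)}(7)] = 1/12 × (30.0000 − 14.0000) = 1.33333.
After k=1: 1149.00.
k=2: B_{4}/(4)! × [f^{(3)}(15) − f^{(3)}(7)] = −1/720 × (0.00000 − 0.00000) = 0.00000.
After k=2: 1149.00.
k=3: B_{6}/(6)! × [f^{(5)}(15) − f^{(5)}(7)] = 1/30240 × (0.00000 − 0.00000) = 0.00000.
After k=3: 1149.00.
k=4: B_{8}/(8)! × [f^{(7)}(15) − f^{(7)}(7)] = −1/1209600 × (0.00000 − 0.00000) = 0.00000.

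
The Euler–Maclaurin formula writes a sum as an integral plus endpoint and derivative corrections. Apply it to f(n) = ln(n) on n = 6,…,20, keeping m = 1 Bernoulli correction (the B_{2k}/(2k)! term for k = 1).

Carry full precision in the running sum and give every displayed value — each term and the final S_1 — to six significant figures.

S_1 ≈ 37.5481

∫_6^20 ln(x) dx evaluates to 35.1641.
½[f(6) + f(20)] = ½[1.79176 + 2.99573] = 2.39375.
Integral + boundary = 37.5578.
k=1: B_{2}/(2)! × [f^{(1)}(20) − f^{(1)}(6)] = 1/12 × (0.0500000 − 0.166667) = -0.00972222.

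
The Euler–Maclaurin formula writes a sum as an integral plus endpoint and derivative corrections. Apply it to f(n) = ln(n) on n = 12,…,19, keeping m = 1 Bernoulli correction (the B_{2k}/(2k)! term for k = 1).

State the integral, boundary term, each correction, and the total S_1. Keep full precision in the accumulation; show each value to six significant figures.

Integral: ∫_12^19 ln(x) dx = 19.1255.
½[f(12) + f(19)] = ½[2.48491 + 2.94444] = 2.71467.
Running total after boundary: 21.8401.
k=1: B_{2}/(2)! × [f^{(1)}(19) − f^{(1)}(12)] = 1/12 × (0.0526316 − 0.0833333) = -0.00255848.

S_1 ≈ 21.8376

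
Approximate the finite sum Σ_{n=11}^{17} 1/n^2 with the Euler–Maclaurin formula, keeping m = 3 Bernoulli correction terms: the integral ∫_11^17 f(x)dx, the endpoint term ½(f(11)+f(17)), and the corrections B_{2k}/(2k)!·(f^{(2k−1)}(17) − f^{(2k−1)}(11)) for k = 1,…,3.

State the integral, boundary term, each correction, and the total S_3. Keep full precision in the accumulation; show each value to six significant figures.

S_3 ≈ 0.0380390

The integral term ∫_11^17 1/x^2 dx = 0.0320856.
½[f(11) + f(17)] = ½[0.00826446 + 0.00346021] = 0.00586234.
So far: 0.0379479.
Order-1 term: 1/12 · (-0.000407083 − (-0.00150263)) = 9.12955e-05.
Running total after k=1: 0.0380392.
Order-2 term: −1/720 · (-1.69031e-05 − (-0.000149021)) = -1.83497e-07.
Running total after k=2: 0.0380390.
Order-3 term: 1/30240 · (-1.75465e-06 − (-3.69474e-05)) = 1.16378e-09.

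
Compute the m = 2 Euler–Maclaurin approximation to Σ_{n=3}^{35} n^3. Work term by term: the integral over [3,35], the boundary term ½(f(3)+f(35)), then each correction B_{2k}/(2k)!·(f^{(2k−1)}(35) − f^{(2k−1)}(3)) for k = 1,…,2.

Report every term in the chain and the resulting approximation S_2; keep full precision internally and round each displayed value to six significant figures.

S_2 ≈ 396891

∫_3^35 x^3 dx evaluates to 375136.
Boundary: ½(f(3) + f(35)) = ½(27.0000 + 42875.0) = 21451.0.
Running total after boundary: 396587.
k=1: B_{2}/(2)! × [f^{(1)}(35) − f^{(1)}(3)] = 1/12 × (3675.00 − 27.0000) = 304.000.
Partial sum through k=1: 396891.
k=2: B_{4}/(4)! × [f^{(3)}(35) − f^{(3)}(3)] = −1/720 × (6.00000 − 6.00000) = 0.00000.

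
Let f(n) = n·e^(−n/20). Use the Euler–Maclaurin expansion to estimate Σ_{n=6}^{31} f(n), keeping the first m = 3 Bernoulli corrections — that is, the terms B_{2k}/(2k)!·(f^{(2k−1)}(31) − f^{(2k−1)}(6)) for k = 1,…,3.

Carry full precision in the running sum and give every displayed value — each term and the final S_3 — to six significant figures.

∫_6^31 x·e^(−x/20) dx evaluates to 168.733.
Boundary: ½(f(6) + f(31)) = ½(4.44491 + 6.57969) = 5.51230.
Integral + boundary = 174.245.
k=1: B_{2}/(2)! × [f^{(1)}(31) − f^{(1)}(6)] = 1/12 × (-0.116736 − 0.518573) = -0.0529424.
Running total after k=1: 174.192.
k=2: B_{4}/(4)! × [f^{(3)}(31) − f^{(3)}(6)] = −1/720 × (0.000769399 − 0.00500052) = 5.87656e-06.
Running total after k=2: 174.192.
k=3: B_{6}/(6)! × [f^{(5)}(31) − f^{(5)}(6)] = 1/30240 × (4.57660e-06 − 2.17615e-05) = -5.68285e-10.

S_3 ≈ 174.192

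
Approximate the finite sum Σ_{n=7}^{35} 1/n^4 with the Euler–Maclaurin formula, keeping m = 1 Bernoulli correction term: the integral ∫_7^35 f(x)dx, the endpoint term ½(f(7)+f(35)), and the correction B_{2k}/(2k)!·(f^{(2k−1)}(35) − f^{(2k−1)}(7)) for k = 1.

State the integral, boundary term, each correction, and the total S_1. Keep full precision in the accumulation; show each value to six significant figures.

S_1 ≈ 0.00119245

Integral: ∫_7^35 1/x^4 dx = 0.000964043.
½[f(7) + f(35)] = ½[0.000416493 + 6.66389e-07] = 0.000208580.
So far: 0.00117262.
Order-1 term: 1/12 · (-7.61587e-08 − (-0.000237996)) = 1.98267e-05.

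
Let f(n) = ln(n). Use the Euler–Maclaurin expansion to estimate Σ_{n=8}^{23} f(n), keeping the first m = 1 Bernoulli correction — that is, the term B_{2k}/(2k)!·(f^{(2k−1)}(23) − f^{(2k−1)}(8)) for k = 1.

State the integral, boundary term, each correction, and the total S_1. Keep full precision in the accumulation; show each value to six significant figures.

S_1 ≈ 43.0815

Integral: ∫_8^23 ln(x) dx = 40.4808.
Endpoint term: (f(8) + f(23))/2 = (2.07944 + 3.13549)/2 = 2.60747.
Running total after boundary: 43.0883.
Order-1 term: 1/12 · (0.0434783 − 0.125000) = -0.00679348.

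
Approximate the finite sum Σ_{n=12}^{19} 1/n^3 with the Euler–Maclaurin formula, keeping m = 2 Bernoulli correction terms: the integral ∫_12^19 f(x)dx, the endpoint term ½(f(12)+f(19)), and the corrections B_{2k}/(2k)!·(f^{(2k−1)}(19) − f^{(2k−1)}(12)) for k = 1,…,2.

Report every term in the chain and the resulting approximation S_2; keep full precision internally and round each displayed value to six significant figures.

∫_12^19 1/x^3 dx evaluates to 0.00208718.
½[f(12) + f(19)] = ½[0.000578704 + 0.000145794] = 0.000362249.
Running total after boundary: 0.00244943.
k=1: B_{2}/(2)! × [f^{(1)}(19) − f^{(1)}(12)] = 1/12 × (-2.30201e-05 − (-0.000144676)) = 1.01380e-05.
After k=1: 0.00245957.
k=2: B_{4}/(4)! × [f^{(3)}(19) − f^{(3)}(12)] = −1/720 × (-1.27535e-06 − (-2.00939e-05)) = -2.61368e-08.

S_2 ≈ 0.00245954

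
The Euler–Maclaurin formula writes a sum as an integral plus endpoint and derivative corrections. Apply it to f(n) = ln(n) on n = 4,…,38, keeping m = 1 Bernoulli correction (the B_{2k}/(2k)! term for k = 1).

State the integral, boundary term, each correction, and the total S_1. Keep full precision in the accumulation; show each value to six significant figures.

∫_4^38 ln(x) dx evaluates to 98.6831.
Endpoint term: (f(4) + f(38))/2 = (1.38629 + 3.63759)/2 = 2.51194.
So far: 101.195.
Correction k=1: B_{2}/2! · (f^{(1)}(38) − f^{(1)}(4)) = 1/12 · (0.0263158 − 0.250000) = -0.0186404.

S_1 ≈ 101.176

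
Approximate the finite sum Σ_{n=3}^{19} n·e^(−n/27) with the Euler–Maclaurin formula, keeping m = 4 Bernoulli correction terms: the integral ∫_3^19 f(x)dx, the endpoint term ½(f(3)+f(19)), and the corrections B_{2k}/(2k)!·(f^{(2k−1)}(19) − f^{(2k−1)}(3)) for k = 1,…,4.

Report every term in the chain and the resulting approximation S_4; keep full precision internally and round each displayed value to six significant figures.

The integral term ∫_3^19 x·e^(−x/27) dx = 110.341.
½[f(3) + f(19)] = ½[2.68452 + 9.40024] = 6.04238.
Running total after boundary: 116.383.
k=1: B_{2}/(2)! × [f^{(1)}(19) − f^{(1)}(3)] = 1/12 × (0.146592 − 0.795413) = -0.0540684.
Running total after k=1: 116.329.
k=2: B_{4}/(4)! × [f^{(3)}(19) − f^{(3)}(3)] = −1/720 × (0.00155842 − 0.00354608) = 2.76063e-06.
Running total after k=2: 116.329.
k=3: B_{6}/(6)! × [f^{(5)}(19) − f^{(5)}(3)] = 1/30240 × (3.99967e-06 − 8.23190e-06) = -1.39955e-10.
Running total after k=3: 116.329.
k=4: B_{8}/(8)! × [f^{(7)}(19) − f^{(7)}(3)] = −1/1209600 × (8.04059e-09 − 1.59115e-08) = 6.50705e-15.

S_4 ≈ 116.329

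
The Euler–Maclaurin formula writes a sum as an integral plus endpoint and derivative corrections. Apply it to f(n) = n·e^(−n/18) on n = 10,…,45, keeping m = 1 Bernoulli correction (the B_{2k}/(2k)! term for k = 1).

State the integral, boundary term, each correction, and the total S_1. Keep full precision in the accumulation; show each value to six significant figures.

∫_10^45 x·e^(−x/18) dx evaluates to 196.087.
½[f(10) + f(45)] = ½[5.73753 + 3.69382] = 4.71568.
Integral + boundary = 200.803.
Order-1 term: 1/12 · (-0.123127 − 0.255002) = -0.0315108.

S_1 ≈ 200.772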